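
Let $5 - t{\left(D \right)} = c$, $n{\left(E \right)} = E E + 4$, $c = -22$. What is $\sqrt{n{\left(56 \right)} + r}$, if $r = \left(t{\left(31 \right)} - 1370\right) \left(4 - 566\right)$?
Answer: $\sqrt{757906} \approx 870.58$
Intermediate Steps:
$n{\left(E \right)} = 4 + E^{2}$ ($n{\left(E \right)} = E^{2} + 4 = 4 + E^{2}$)
$t{\left(D \right)} = 27$ ($t{\left(D \right)} = 5 - -22 = 5 + 22 = 27$)
$r = 754766$ ($r = \left(27 - 1370\right) \left(4 - 566\right) = \left(-1343\right) \left(-562\right) = 754766$)
$\sqrt{n{\left(56 \right)} + r} = \sqrt{\left(4 + 56^{2}\right) + 754766} = \sqrt{\left(4 + 3136\right) + 754766} = \sqrt{3140 + 754766} = \sqrt{757906}$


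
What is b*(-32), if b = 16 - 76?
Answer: 1920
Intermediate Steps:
b = -60
b*(-32) = -60*(-32) = 1920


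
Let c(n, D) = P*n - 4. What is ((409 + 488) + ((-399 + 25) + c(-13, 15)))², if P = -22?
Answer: 648025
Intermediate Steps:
c(n, D) = -4 - 22*n (c(n, D) = -22*n - 4 = -4 - 22*n)
((409 + 488) + ((-399 + 25) + c(-13, 15)))² = ((409 + 488) + ((-399 + 25) + (-4 - 22*(-13))))² = (897 + (-374 + (-4 + 286)))² = (897 + (-374 + 282))² = (897 - 92)² = 805² = 648025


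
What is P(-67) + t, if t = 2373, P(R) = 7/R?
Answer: 158984/67 ≈ 2372.9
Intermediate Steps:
P(-67) + t = 7/(-67) + 2373 = 7*(-1/67) + 2373 = -7/67 + 2373 = 158984/67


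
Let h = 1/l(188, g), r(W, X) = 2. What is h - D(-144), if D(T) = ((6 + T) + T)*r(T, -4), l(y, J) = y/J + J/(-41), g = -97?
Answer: 963341/1701 ≈ 566.34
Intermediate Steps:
l(y, J) = -J/41 + y/J (l(y, J) = y/J + J*(-1/41) = y/J - J/41 = -J/41 + y/J)
D(T) = 12 + 4*T (D(T) = ((6 + T) + T)*2 = (6 + 2*T)*2 = 12 + 4*T)
h = 3977/1701 (h = 1/(-1/41*(-97) + 188/(-97)) = 1/(97/41 + 188*(-1/97)) = 1/(97/41 - 188/97) = 1/(1701/3977) = 3977/1701 ≈ 2.3380)
h - D(-144) = 3977/1701 - (12 + 4*(-144)) = 3977/1701 - (12 - 576) = 3977/1701 - 1*(-564) = 3977/1701 + 564 = 963341/1701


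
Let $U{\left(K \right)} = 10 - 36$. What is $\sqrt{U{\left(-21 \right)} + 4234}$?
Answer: $4 \sqrt{263} \approx 64.869$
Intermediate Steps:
$U{\left(K \right)} = -26$ ($U{\left(K \right)} = 10 - 36 = -26$)
$\sqrt{U{\left(-21 \right)} + 4234} = \sqrt{-26 + 4234} = \sqrt{4208} = 4 \sqrt{263}$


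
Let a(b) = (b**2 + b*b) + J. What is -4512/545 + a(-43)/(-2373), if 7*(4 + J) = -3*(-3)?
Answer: -89046347/9052995 ≈ -9.8361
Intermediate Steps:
J = -19/7 (J = -4 + (-3*(-3))/7 = -4 + (1/7)*9 = -4 + 9/7 = -19/7 ≈ -2.7143)
a(b) = -19/7 + 2*b**2 (a(b) = (b**2 + b*b) - 19/7 = (b**2 + b**2) - 19/7 = 2*b**2 - 19/7 = -19/7 + 2*b**2)
-4512/545 + a(-43)/(-2373) = -4512/545 + (-19/7 + 2*(-43)**2)/(-2373) = -4512*1/545 + (-19/7 + 2*1849)*(-1/2373) = -4512/545 + (-19/7 + 3698)*(-1/2373) = -4512/545 + (25867/7)*(-1/2373) = -4512/545 - 25867/16611 = -89046347/9052995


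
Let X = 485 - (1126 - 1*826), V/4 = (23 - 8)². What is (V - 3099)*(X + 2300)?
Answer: -5464515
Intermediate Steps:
V = 900 (V = 4*(23 - 8)² = 4*15² = 4*225 = 900)
X = 185 (X = 485 - (1126 - 826) = 485 - 1*300 = 485 - 300 = 185)
(V - 3099)*(X + 2300) = (900 - 3099)*(185 + 2300) = -2199*2485 = -5464515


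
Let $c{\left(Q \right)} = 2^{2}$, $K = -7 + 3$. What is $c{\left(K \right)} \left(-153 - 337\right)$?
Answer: $-1960$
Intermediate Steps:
$K = -4$
$c{\left(Q \right)} = 4$
$c{\left(K \right)} \left(-153 - 337\right) = 4 \left(-153 - 337\right) = 4 \left(-490\right) = -1960$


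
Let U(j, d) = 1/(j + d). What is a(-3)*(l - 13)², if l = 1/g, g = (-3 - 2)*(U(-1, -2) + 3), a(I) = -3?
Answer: -820587/1600 ≈ -512.87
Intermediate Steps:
U(j, d) = 1/(d + j)
g = -40/3 (g = (-3 - 2)*(1/(-2 - 1) + 3) = -5*(1/(-3) + 3) = -5*(-⅓ + 3) = -5*8/3 = -40/3 ≈ -13.333)
l = -3/40 (l = 1/(-40/3) = -3/40 ≈ -0.075000)
a(-3)*(l - 13)² = -3*(-3/40 - 13)² = -3*(-523/40)² = -3*273529/1600 = -820587/1600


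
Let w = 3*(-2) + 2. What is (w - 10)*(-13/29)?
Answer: 182/29 ≈ 6.2759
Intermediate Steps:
w = -4 (w = -6 + 2 = -4)
(w - 10)*(-13/29) = (-4 - 10)*(-13/29) = -(-182)/29 = -14*(-13/29) = 182/29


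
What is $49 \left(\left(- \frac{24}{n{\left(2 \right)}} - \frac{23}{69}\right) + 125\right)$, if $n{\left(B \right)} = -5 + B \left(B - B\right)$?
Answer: $\frac{95158}{15} \approx 6343.9$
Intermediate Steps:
$n{\left(B \right)} = -5$ ($n{\left(B \right)} = -5 + B 0 = -5 + 0 = -5$)
$49 \left(\left(- \frac{24}{n{\left(2 \right)}} - \frac{23}{69}\right) + 125\right) = 49 \left(\left(- \frac{24}{-5} - \frac{23}{69}\right) + 125\right) = 49 \left(\left(\left(-24\right) \left(- \frac{1}{5}\right) - \frac{1}{3}\right) + 125\right) = 49 \left(\left(\frac{24}{5} - \frac{1}{3}\right) + 125\right) = 49 \left(\frac{67}{15} + 125\right) = 49 \cdot \frac{1942}{15} = \frac{95158}{15}$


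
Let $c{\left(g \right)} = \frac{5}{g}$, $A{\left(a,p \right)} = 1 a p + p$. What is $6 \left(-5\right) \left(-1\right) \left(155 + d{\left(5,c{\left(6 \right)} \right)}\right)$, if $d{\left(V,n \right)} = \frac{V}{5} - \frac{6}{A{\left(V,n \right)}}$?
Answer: $4644$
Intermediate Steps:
$A{\left(a,p \right)} = p + a p$ ($A{\left(a,p \right)} = a p + p = p + a p$)
$d{\left(V,n \right)} = \frac{V}{5} - \frac{6}{n \left(1 + V\right)}$
$6 \left(-5\right) \left(-1\right) \left(155 + d{\left(5,c{\left(6 \right)} \right)}\right) = 6 \left(-5\right) \left(-1\right) \left(155 + \frac{-30 + 5 \cdot \frac{5}{6} \left(1 + 5\right)}{5 \cdot \frac{5}{6} \left(1 + 5\right)}\right) = \left(-30\right) \left(-1\right) \left(155 + \frac{-30 + 5 \cdot 5 \cdot \frac{1}{6} \cdot 6}{5 \cdot 5 \cdot \frac{1}{6} \cdot 6}\right) = 30 \left(155 + \frac{1}{5} \frac{1}{\frac{5}{6}} \cdot \frac{1}{6} \left(-30 + 5 \cdot \frac{5}{6} \cdot 6\right)\right) = 30 \left(155 + \frac{1}{5} \cdot \frac{6}{5} \cdot \frac{1}{6} \left(-30 + 25\right)\right) = 30 \left(155 + \frac{1}{5} \cdot \frac{6}{5} \cdot \frac{1}{6} \left(-5\right)\right) = 30 \left(155 - \frac{1}{5}\right) = 30 \cdot \frac{774}{5} = 4644$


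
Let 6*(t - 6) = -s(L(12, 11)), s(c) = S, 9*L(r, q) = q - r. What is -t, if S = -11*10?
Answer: -73/3 ≈ -24.333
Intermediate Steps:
L(r, q) = -r/9 + q/9 (L(r, q) = (q - r)/9 = -r/9 + q/9)
S = -110
s(c) = -110
t = 73/3 (t = 6 + (-1*(-110))/6 = 6 + (⅙)*110 = 6 + 55/3 = 73/3 ≈ 24.333)
-t = -1*73/3 = -73/3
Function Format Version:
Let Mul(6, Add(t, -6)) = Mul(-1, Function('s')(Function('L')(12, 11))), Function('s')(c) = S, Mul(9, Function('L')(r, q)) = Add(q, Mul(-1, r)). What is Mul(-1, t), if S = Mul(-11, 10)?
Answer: Rational(-73, 3) ≈ -24.333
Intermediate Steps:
Function('L')(r, q) = Add(Mul(Rational(-1, 9), r), Mul(Rational(1, 9), q)) (Function('L')(r, q) = Mul(Rational(1, 9), Add(q, Mul(-1, r))) = Add(Mul(Rational(-1, 9), r), Mul(Rational(1, 9), q)))
S = -110
Function('s')(c) = -110
t = Rational(73, 3) (t = Add(6, Mul(Rational(1, 6), Mul(-1, -110))) = Add(6, Mul(Rational(1, 6), 110)) = Add(6, Rational(55, 3)) = Rational(73, 3) ≈ 24.333)
Mul(-1, t) = Mul(-1, Rational(73, 3)) = Rational(-73, 3)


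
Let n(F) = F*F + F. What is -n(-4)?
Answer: -12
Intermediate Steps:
n(F) = F + F**2 (n(F) = F**2 + F = F + F**2)
-n(-4) = -(-4)*(1 - 4) = -(-4)*(-3) = -1*12 = -12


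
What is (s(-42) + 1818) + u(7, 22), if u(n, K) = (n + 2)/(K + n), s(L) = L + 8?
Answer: 51745/29 ≈ 1784.3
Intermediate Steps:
s(L) = 8 + L
u(n, K) = (2 + n)/(K + n)
(s(-42) + 1818) + u(7, 22) = ((8 - 42) + 1818) + (2 + 7)/(22 + 7) = (-34 + 1818) + 9/29 = 1784 + (1/29)*9 = 1784 + 9/29 = 51745/29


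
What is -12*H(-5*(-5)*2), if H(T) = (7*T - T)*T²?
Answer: -9000000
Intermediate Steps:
H(T) = 6*T³ (H(T) = (6*T)*T² = 6*T³)
-12*H(-5*(-5)*2) = -72*(-5*(-5)*2)³ = -72*(25*2)³ = -72*50³ = -72*125000 = -12*750000 = -9000000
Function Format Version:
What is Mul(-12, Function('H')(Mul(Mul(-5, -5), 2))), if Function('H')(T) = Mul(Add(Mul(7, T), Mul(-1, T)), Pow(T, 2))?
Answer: -9000000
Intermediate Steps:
Function('H')(T) = Mul(6, Pow(T, 3)) (Function('H')(T) = Mul(Mul(6, T), Pow(T, 2)) = Mul(6, Pow(T, 3)))
Mul(-12, Function('H')(Mul(Mul(-5, -5), 2))) = Mul(-12, Mul(6, Pow(Mul(Mul(-5, -5), 2), 3))) = Mul(-12, Mul(6, Pow(Mul(25, 2), 3))) = Mul(-12, Mul(6, Pow(50, 3))) = Mul(-12, Mul(6, 125000)) = Mul(-12, 750000) = -9000000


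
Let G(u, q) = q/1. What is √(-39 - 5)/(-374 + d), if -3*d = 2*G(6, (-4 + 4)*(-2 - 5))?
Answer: -I*√11/187 ≈ -0.017736*I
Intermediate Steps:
G(u, q) = q (G(u, q) = q*1 = q)
d = 0 (d = -2*(-4 + 4)*(-2 - 5)/3 = -2*0*(-7)/3 = -2*0/3 = -⅓*0 = 0)
√(-39 - 5)/(-374 + d) = √(-39 - 5)/(-374 + 0) = √(-44)/(-374) = (2*I*√11)*(-1/374) = -I*√11/187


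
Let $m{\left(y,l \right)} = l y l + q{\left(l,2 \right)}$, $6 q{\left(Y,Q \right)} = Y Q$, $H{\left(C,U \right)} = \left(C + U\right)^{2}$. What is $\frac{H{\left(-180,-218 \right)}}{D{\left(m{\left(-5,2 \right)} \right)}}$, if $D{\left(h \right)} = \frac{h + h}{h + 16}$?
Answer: $\frac{396010}{29} \approx 13656.0$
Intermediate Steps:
$q{\left(Y,Q \right)} = \frac{Q Y}{6}$ ($q{\left(Y,Q \right)} = \frac{Y Q}{6} = \frac{Q Y}{6}$)
$m{\left(y,l \right)} = \frac{l}{3} + y l^{2}$ ($m{\left(y,l \right)} = l y l + \frac{1}{6} \cdot 2 l = y l^{2} + \frac{l}{3} = \frac{l}{3} + y l^{2}$)
$D{\left(h \right)} = \frac{2 h}{16 + h}$
$\frac{H{\left(-180,-218 \right)}}{D{\left(m{\left(-5,2 \right)} \right)}} = \frac{\left(-180 - 218\right)^{2}}{2 \cdot 2 \left(\frac{1}{3} + 2 \left(-5\right)\right) \frac{1}{16 + 2 \left(\frac{1}{3} + 2 \left(-5\right)\right)}} = \frac{\left(-398\right)^{2}}{2 \cdot 2 \left(\frac{1}{3} - 10\right) \frac{1}{16 + 2 \left(\frac{1}{3} - 10\right)}} = \frac{158404}{2 \cdot 2 \left(- \frac{29}{3}\right) \frac{1}{16 + 2 \left(- \frac{29}{3}\right)}} = \frac{158404}{2 \left(- \frac{58}{3}\right) \frac{1}{16 - \frac{58}{3}}} = \frac{158404}{2 \left(- \frac{58}{3}\right) \frac{1}{- \frac{10}{3}}} = \frac{158404}{2 \left(- \frac{58}{3}\right) \left(- \frac{3}{10}\right)} = \frac{158404}{\frac{58}{5}} = 158404 \cdot \frac{5}{58} = \frac{396010}{29}$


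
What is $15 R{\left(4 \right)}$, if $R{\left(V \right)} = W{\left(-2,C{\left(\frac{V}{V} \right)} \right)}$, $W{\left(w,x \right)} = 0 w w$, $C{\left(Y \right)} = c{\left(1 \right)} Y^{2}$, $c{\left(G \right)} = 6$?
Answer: $0$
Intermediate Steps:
$C{\left(Y \right)} = 6 Y^{2}$
$W{\left(w,x \right)} = 0$ ($W{\left(w,x \right)} = 0 w = 0$)
$R{\left(V \right)} = 0$
$15 R{\left(4 \right)} = 15 \cdot 0 = 0$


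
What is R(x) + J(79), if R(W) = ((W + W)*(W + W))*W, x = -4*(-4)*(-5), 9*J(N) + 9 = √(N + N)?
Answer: -2048001 + √158/9 ≈ -2.0480e+6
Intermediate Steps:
J(N) = -1 + √2*√N/9 (J(N) = -1 + √(N + N)/9 = -1 + √(2*N)/9 = -1 + (√2*√N)/9 = -1 + √2*√N/9)
x = -80 (x = 16*(-5) = -80)
R(W) = 4*W³ (R(W) = ((2*W)*(2*W))*W = (4*W²)*W = 4*W³)
R(x) + J(79) = 4*(-80)³ + (-1 + √2*√79/9) = 4*(-512000) + (-1 + √158/9) = -2048000 + (-1 + √158/9) = -2048001 + √158/9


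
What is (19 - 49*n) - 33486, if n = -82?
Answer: -29449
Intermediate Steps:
(19 - 49*n) - 33486 = (19 - 49*(-82)) - 33486 = (19 + 4018) - 33486 = 4037 - 33486 = -29449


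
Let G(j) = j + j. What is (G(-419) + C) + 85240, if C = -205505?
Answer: -121103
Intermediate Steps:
G(j) = 2*j
(G(-419) + C) + 85240 = (2*(-419) - 205505) + 85240 = (-838 - 205505) + 85240 = -206343 + 85240 = -121103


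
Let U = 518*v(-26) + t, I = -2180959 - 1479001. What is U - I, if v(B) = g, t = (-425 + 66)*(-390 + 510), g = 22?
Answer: 3628276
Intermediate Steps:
I = -3659960
t = -43080 (t = -359*120 = -43080)
v(B) = 22
U = -31684 (U = 518*22 - 43080 = 11396 - 43080 = -31684)
U - I = -31684 - 1*(-3659960) = -31684 + 3659960 = 3628276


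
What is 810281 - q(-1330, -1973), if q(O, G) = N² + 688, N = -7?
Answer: 809544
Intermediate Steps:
q(O, G) = 737 (q(O, G) = (-7)² + 688 = 49 + 688 = 737)
810281 - q(-1330, -1973) = 810281 - 1*737 = 810281 - 737 = 809544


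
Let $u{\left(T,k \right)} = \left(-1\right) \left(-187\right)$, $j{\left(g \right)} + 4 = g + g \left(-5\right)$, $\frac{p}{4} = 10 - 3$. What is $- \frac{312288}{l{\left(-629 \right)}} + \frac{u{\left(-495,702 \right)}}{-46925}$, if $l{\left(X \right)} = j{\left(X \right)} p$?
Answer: $- \frac{458352101}{103141150} \approx -4.4439$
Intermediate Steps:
$p = 28$ ($p = 4 \left(10 - 3\right) = 4 \cdot 7 = 28$)
$j{\left(g \right)} = -4 - 4 g$ ($j{\left(g \right)} = -4 + \left(g + g \left(-5\right)\right) = -4 + \left(g - 5 g\right) = -4 - 4 g$)
$u{\left(T,k \right)} = 187$
$l{\left(X \right)} = -112 - 112 X$ ($l{\left(X \right)} = \left(-4 - 4 X\right) 28 = -112 - 112 X$)
$- \frac{312288}{l{\left(-629 \right)}} + \frac{u{\left(-495,702 \right)}}{-46925} = - \frac{312288}{-112 - -70448} + \frac{187}{-46925} = - \frac{312288}{-112 + 70448} + 187 \left(- \frac{1}{46925}\right) = - \frac{312288}{70336} - \frac{187}{46925} = \left(-312288\right) \frac{1}{70336} - \frac{187}{46925} = - \frac{9759}{2198} - \frac{187}{46925} = - \frac{458352101}{103141150}$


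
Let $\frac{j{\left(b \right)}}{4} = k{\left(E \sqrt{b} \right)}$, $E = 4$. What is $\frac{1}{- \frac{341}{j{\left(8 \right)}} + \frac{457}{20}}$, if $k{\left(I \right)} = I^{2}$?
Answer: $\frac{2560}{56791} \approx 0.045078$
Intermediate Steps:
$j{\left(b \right)} = 64 b$ ($j{\left(b \right)} = 4 \left(4 \sqrt{b}\right)^{2} = 4 \cdot 16 b = 64 b$)
$\frac{1}{- \frac{341}{j{\left(8 \right)}} + \frac{457}{20}} = \frac{1}{- \frac{341}{64 \cdot 8} + \frac{457}{20}} = \frac{1}{- \frac{341}{512} + 457 \cdot \frac{1}{20}} = \frac{1}{\left(-341\right) \frac{1}{512} + \frac{457}{20}} = \frac{1}{- \frac{341}{512} + \frac{457}{20}} = \frac{1}{\frac{56791}{2560}} = \frac{2560}{56791}$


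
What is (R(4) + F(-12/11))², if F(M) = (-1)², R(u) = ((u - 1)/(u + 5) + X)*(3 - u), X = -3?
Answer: 121/9 ≈ 13.444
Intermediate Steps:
R(u) = (-3 + (-1 + u)/(5 + u))*(3 - u) (R(u) = ((u - 1)/(u + 5) - 3)*(3 - u) = ((-1 + u)/(5 + u) - 3)*(3 - u) = (-3 + (-1 + u)/(5 + u))*(3 - u))
F(M) = 1
(R(4) + F(-12/11))² = (2*(-24 + 4² + 5*4)/(5 + 4) + 1)² = (2*(-24 + 16 + 20)/9 + 1)² = (2*(⅑)*12 + 1)² = (8/3 + 1)² = (11/3)² = 121/9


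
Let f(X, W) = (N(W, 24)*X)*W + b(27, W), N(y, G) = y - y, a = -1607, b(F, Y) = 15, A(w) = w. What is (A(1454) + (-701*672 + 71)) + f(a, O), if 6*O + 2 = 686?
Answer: -469532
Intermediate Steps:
O = 114 (O = -1/3 + (1/6)*686 = -1/3 + 343/3 = 114)
N(y, G) = 0
f(X, W) = 15 (f(X, W) = (0*X)*W + 15 = 0*W + 15 = 0 + 15 = 15)
(A(1454) + (-701*672 + 71)) + f(a, O) = (1454 + (-701*672 + 71)) + 15 = (1454 + (-471072 + 71)) + 15 = (1454 - 471001) + 15 = -469547 + 15 = -469532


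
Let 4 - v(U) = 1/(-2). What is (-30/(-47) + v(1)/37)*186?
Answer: 245799/1739 ≈ 141.34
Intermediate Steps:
v(U) = 9/2 (v(U) = 4 - 1/(-2) = 4 - 1*(-½) = 4 + ½ = 9/2)
(-30/(-47) + v(1)/37)*186 = (-30/(-47) + (9/2)/37)*186 = (-30*(-1/47) + (9/2)*(1/37))*186 = (30/47 + 9/74)*186 = (2643/3478)*186 = 245799/1739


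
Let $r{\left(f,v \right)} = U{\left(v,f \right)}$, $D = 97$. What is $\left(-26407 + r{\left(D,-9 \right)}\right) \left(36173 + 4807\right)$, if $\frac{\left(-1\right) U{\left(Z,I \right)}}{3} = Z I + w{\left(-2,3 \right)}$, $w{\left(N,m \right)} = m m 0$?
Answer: $-974832240$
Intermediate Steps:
$w{\left(N,m \right)} = 0$ ($w{\left(N,m \right)} = m^{2} \cdot 0 = 0$)
$U{\left(Z,I \right)} = - 3 I Z$ ($U{\left(Z,I \right)} = - 3 \left(Z I + 0\right) = - 3 \left(I Z + 0\right) = - 3 I Z$)
$r{\left(f,v \right)} = - 3 f v$
$\left(-26407 + r{\left(D,-9 \right)}\right) \left(36173 + 4807\right) = \left(-26407 - 291 \left(-9\right)\right) \left(36173 + 4807\right) = \left(-26407 + 2619\right) 40980 = \left(-23788\right) 40980 = -974832240$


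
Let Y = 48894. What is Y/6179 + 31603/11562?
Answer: 760587365/71441598 ≈ 10.646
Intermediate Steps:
Y/6179 + 31603/11562 = 48894/6179 + 31603/11562 = 760587365/71441598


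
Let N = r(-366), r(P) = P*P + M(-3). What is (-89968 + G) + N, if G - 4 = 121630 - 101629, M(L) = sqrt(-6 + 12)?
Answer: 63993 + sqrt(6) ≈ 63995.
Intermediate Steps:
M(L) = sqrt(6)
r(P) = sqrt(6) + P**2 (r(P) = P*P + sqrt(6) = P**2 + sqrt(6) = sqrt(6) + P**2)
G = 20005 (G = 4 + (121630 - 101629) = 4 + 20001 = 20005)
N = 133956 + sqrt(6) (N = sqrt(6) + (-366)**2 = sqrt(6) + 133956 = 133956 + sqrt(6) ≈ 1.3396e+5)
(-89968 + G) + N = (-89968 + 20005) + (133956 + sqrt(6)) = -69963 + (133956 + sqrt(6)) = 63993 + sqrt(6)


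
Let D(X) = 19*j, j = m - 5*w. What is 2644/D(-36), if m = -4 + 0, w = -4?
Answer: 661/76 ≈ 8.6974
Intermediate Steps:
m = -4
j = 16 (j = -4 - 5*(-4) = -4 + 20 = 16)
D(X) = 304 (D(X) = 19*16 = 304)
2644/D(-36) = 2644/304 = 2644*(1/304) = 661/76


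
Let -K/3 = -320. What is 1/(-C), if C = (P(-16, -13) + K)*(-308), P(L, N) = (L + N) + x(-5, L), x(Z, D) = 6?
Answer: 1/288596 ≈ 3.4651e-6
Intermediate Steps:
K = 960 (K = -3*(-320) = 960)
P(L, N) = 6 + L + N (P(L, N) = (L + N) + 6 = 6 + L + N)
C = -288596 (C = ((6 - 16 - 13) + 960)*(-308) = (-23 + 960)*(-308) = 937*(-308) = -288596)
1/(-C) = 1/(-1*(-288596)) = 1/288596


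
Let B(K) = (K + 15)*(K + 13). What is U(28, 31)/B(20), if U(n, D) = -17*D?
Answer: -527/1155 ≈ -0.45628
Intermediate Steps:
B(K) = (13 + K)*(15 + K) (B(K) = (15 + K)*(13 + K) = (13 + K)*(15 + K))
U(28, 31)/B(20) = (-17*31)/(195 + 20² + 28*20) = -527/(195 + 400 + 560) = -527/1155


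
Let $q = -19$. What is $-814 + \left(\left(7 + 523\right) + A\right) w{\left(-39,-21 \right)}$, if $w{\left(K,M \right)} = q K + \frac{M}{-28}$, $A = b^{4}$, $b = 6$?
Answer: $\frac{2707243}{2} \approx 1.3536 \cdot 10^{6}$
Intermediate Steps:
$A = 1296$ ($A = 6^{4} = 1296$)
$w{\left(K,M \right)} = - 19 K - \frac{M}{28}$ ($w{\left(K,M \right)} = - 19 K + \frac{M}{-28} = - 19 K + M \left(- \frac{1}{28}\right) = - 19 K - \frac{M}{28}$)
$-814 + \left(\left(7 + 523\right) + A\right) w{\left(-39,-21 \right)} = -814 + \left(\left(7 + 523\right) + 1296\right) \left(\left(-19\right) \left(-39\right) - - \frac{3}{4}\right) = -814 + \left(530 + 1296\right) \left(741 + \frac{3}{4}\right) = -814 + 1826 \cdot \frac{2967}{4} = -814 + \frac{2708871}{2} = \frac{2707243}{2}$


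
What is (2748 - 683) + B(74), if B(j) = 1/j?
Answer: 152811/74 ≈ 2065.0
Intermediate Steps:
(2748 - 683) + B(74) = (2748 - 683) + 1/74 = 2065 + 1/74 = 152811/74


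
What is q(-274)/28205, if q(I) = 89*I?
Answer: -24386/28205 ≈ -0.86460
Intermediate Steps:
q(-274)/28205 = (89*(-274))/28205 = -24386*1/28205 = -24386/28205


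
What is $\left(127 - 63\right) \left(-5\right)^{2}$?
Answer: $1600$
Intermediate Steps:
$\left(127 - 63\right) \left(-5\right)^{2} = 64 \cdot 25 = 1600$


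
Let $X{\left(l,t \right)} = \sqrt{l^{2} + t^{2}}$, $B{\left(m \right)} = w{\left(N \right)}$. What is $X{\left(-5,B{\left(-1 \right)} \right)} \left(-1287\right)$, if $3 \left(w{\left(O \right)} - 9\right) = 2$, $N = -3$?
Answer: $- 429 \sqrt{1066} \approx -14007.0$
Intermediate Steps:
$w{\left(O \right)} = \frac{29}{3}$ ($w{\left(O \right)} = 9 + \frac{1}{3} \cdot 2 = 9 + \frac{2}{3} = \frac{29}{3}$)
$B{\left(m \right)} = \frac{29}{3}$
$X{\left(-5,B{\left(-1 \right)} \right)} \left(-1287\right) = \sqrt{\left(-5\right)^{2} + \left(\frac{29}{3}\right)^{2}} \left(-1287\right) = \sqrt{25 + \frac{841}{9}} \left(-1287\right) = \sqrt{\frac{1066}{9}} \left(-1287\right) = \frac{\sqrt{1066}}{3} \left(-1287\right) = - 429 \sqrt{1066}$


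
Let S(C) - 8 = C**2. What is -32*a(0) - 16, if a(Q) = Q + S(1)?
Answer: -304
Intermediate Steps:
S(C) = 8 + C**2
a(Q) = 9 + Q (a(Q) = Q + (8 + 1**2) = Q + (8 + 1) = Q + 9 = 9 + Q)
-32*a(0) - 16 = -32*(9 + 0) - 16 = -32*9 - 16 = -288 - 16 = -304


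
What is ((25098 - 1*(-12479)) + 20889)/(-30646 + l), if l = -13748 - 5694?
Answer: -29233/25044 ≈ -1.1673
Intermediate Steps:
l = -19442
((25098 - 1*(-12479)) + 20889)/(-30646 + l) = ((25098 - 1*(-12479)) + 20889)/(-30646 - 19442) = ((25098 + 12479) + 20889)/(-50088) = (37577 + 20889)*(-1/50088) = 58466*(-1/50088) = -29233/25044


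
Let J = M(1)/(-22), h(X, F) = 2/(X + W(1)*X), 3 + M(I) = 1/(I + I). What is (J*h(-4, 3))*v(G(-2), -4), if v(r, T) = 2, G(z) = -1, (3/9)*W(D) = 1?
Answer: -5/176 ≈ -0.028409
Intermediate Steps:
W(D) = 3 (W(D) = 3*1 = 3)
M(I) = -3 + 1/(2*I) (M(I) = -3 + 1/(I + I) = -3 + 1/(2*I))
h(X, F) = 1/(2*X) (h(X, F) = 2/(X + 3*X) = 2/((4*X)) = 2*(1/(4*X)) = 1/(2*X))
J = 5/44 (J = (-3 + (½)/1)/(-22) = (-3 + (½)*1)*(-1/22) = (-3 + ½)*(-1/22) = -5/2*(-1/22) = 5/44 ≈ 0.11364)
(J*h(-4, 3))*v(G(-2), -4) = (5*((½)/(-4))/44)*2 = (5*((½)*(-¼))/44)*2 = ((5/44)*(-⅛))*2 = -5/352*2 = -5/176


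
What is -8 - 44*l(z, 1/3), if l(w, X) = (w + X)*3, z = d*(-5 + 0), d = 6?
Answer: 3908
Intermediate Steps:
z = -30 (z = 6*(-5 + 0) = 6*(-5) = -30)
l(w, X) = 3*X + 3*w (l(w, X) = (X + w)*3 = 3*X + 3*w)
-8 - 44*l(z, 1/3) = -8 - 44*(3/3 + 3*(-30)) = -8 - 44*(3*(⅓) - 90) = -8 - 44*(1 - 90) = -8 - 44*(-89) = -8 + 3916 = 3908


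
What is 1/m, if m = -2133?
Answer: -1/2133 ≈ -0.00046882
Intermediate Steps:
1/m = 1/(-2133) = -1/2133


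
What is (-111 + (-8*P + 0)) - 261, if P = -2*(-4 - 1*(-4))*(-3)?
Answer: -372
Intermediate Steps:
P = 0 (P = -2*(-4 + 4)*(-3) = -2*0*(-3) = 0*(-3) = 0)
(-111 + (-8*P + 0)) - 261 = (-111 + (-8*0 + 0)) - 261 = (-111 + (0 + 0)) - 261 = (-111 + 0) - 261 = -111 - 261 = -372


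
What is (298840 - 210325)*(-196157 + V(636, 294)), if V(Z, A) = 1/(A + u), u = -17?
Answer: -4809505720320/277 ≈ -1.7363e+10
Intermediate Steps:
V(Z, A) = 1/(-17 + A) (V(Z, A) = 1/(A - 17) = 1/(-17 + A))
(298840 - 210325)*(-196157 + V(636, 294)) = (298840 - 210325)*(-196157 + 1/(-17 + 294)) = 88515*(-196157 + 1/277) = 88515*(-54335488/277) = -4809505720320/277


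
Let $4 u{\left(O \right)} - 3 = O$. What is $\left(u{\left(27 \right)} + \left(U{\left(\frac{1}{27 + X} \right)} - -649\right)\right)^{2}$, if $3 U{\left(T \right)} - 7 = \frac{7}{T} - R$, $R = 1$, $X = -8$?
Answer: $\frac{17783089}{36} \approx 4.9397 \cdot 10^{5}$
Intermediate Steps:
$u{\left(O \right)} = \frac{3}{4} + \frac{O}{4}$
$U{\left(T \right)} = 2 + \frac{7}{3 T}$ ($U{\left(T \right)} = \frac{7}{3} + \frac{\frac{7}{T} - 1}{3} = \frac{7}{3} + \frac{-1 + \frac{7}{T}}{3} = \frac{7}{3} - \left(\frac{1}{3} - \frac{7}{3 T}\right) = 2 + \frac{7}{3 T}$)
$\left(u{\left(27 \right)} + \left(U{\left(\frac{1}{27 + X} \right)} - -649\right)\right)^{2} = \left(\left(\frac{3}{4} + \frac{1}{4} \cdot 27\right) + \left(\left(2 + \frac{7}{3 \frac{1}{27 - 8}}\right) - -649\right)\right)^{2} = \left(\left(\frac{3}{4} + \frac{27}{4}\right) + \left(\left(2 + \frac{7}{3 \cdot \frac{1}{19}}\right) + 649\right)\right)^{2} = \left(\frac{15}{2} + \left(\left(2 + \frac{7 \frac{1}{\frac{1}{19}}}{3}\right) + 649\right)\right)^{2} = \left(\frac{15}{2} + \left(\left(2 + \frac{7}{3} \cdot 19\right) + 649\right)\right)^{2} = \left(\frac{15}{2} + \left(\left(2 + \frac{133}{3}\right) + 649\right)\right)^{2} = \left(\frac{15}{2} + \left(\frac{139}{3} + 649\right)\right)^{2} = \left(\frac{15}{2} + \frac{2086}{3}\right)^{2} = \left(\frac{4217}{6}\right)^{2} = \frac{17783089}{36}$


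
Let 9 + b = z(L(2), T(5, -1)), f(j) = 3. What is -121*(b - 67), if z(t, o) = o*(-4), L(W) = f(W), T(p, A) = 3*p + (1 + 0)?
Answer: 16940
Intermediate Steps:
T(p, A) = 1 + 3*p (T(p, A) = 3*p + 1 = 1 + 3*p)
L(W) = 3
z(t, o) = -4*o
b = -73 (b = -9 - 4*(1 + 3*5) = -9 - 4*(1 + 15) = -9 - 4*16 = -9 - 64 = -73)
-121*(b - 67) = -121*(-73 - 67) = -121*(-140) = 16940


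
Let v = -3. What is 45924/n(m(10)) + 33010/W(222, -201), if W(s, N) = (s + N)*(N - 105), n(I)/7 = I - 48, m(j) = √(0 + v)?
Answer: -349958201/2470797 - 15308*I*√3/5383 ≈ -141.64 - 4.9256*I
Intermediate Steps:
m(j) = I*√3 (m(j) = √(0 - 3) = √(-3) = I*√3)
n(I) = -336 + 7*I (n(I) = 7*(I - 48) = 7*(-48 + I) = -336 + 7*I)
W(s, N) = (-105 + N)*(N + s) (W(s, N) = (N + s)*(-105 + N) = (-105 + N)*(N + s))
45924/n(m(10)) + 33010/W(222, -201) = 45924/(-336 + 7*(I*√3)) + 33010/((-201)² - 105*(-201) - 105*222 - 201*222) = 45924/(-336 + 7*I*√3) + 33010/(40401 + 21105 - 23310 - 44622) = 45924/(-336 + 7*I*√3) + 33010/(-6426) = 45924/(-336 + 7*I*√3) + 33010*(-1/6426) = 45924/(-336 + 7*I*√3) - 16505/3213 = -16505/3213 + 45924/(-336 + 7*I*√3)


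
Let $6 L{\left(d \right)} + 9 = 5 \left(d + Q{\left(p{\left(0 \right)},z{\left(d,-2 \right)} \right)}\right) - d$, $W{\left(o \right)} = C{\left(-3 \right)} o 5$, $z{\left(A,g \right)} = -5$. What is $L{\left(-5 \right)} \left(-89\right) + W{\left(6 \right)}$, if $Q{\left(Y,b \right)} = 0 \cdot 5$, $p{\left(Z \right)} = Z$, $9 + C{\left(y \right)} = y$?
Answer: $\frac{421}{6} \approx 70.167$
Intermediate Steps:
$C{\left(y \right)} = -9 + y$
$Q{\left(Y,b \right)} = 0$
$W{\left(o \right)} = - 60 o$ ($W{\left(o \right)} = \left(-9 - 3\right) o 5 = - 12 o 5 = - 60 o$)
$L{\left(d \right)} = - \frac{3}{2} + \frac{2 d}{3}$ ($L{\left(d \right)} = - \frac{3}{2} + \frac{5 \left(d + 0\right) - d}{6} = - \frac{3}{2} + \frac{5 d - d}{6} = - \frac{3}{2} + \frac{4 d}{6} = - \frac{3}{2} + \frac{2 d}{3}$)
$L{\left(-5 \right)} \left(-89\right) + W{\left(6 \right)} = \left(- \frac{3}{2} + \frac{2}{3} \left(-5\right)\right) \left(-89\right) - 360 = \left(- \frac{3}{2} - \frac{10}{3}\right) \left(-89\right) - 360 = \left(- \frac{29}{6}\right) \left(-89\right) - 360 = \frac{2581}{6} - 360 = \frac{421}{6}$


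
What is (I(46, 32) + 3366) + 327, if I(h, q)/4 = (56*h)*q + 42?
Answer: 333589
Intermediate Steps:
I(h, q) = 168 + 224*h*q (I(h, q) = 4*((56*h)*q + 42) = 4*(56*h*q + 42) = 4*(42 + 56*h*q) = 168 + 224*h*q)
(I(46, 32) + 3366) + 327 = ((168 + 224*46*32) + 3366) + 327 = ((168 + 329728) + 3366) + 327 = (329896 + 3366) + 327 = 333262 + 327 = 333589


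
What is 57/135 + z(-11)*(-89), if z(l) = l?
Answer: 44074/45 ≈ 979.42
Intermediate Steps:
57/135 + z(-11)*(-89) = 57/135 - 11*(-89) = 57*(1/135) + 979 = 19/45 + 979 = 44074/45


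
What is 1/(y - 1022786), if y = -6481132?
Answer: -1/7503918 ≈ -1.3326e-7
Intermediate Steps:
1/(y - 1022786) = 1/(-6481132 - 1022786) = 1/(-7503918) = -1/7503918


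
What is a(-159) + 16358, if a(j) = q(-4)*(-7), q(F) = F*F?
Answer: 16246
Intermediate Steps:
q(F) = F²
a(j) = -112 (a(j) = (-4)²*(-7) = 16*(-7) = -112)
a(-159) + 16358 = -112 + 16358 = 16246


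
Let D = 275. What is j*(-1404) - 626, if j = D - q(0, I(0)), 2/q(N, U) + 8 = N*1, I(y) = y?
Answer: -387077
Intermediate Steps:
q(N, U) = 2/(-8 + N) (q(N, U) = 2/(-8 + N*1) = 2/(-8 + N))
j = 1101/4 (j = 275 - 2/(-8 + 0) = 275 - 2/(-8) = 275 - 2*(-1)/8 = 275 - 1*(-¼) = 275 + ¼ = 1101/4 ≈ 275.25)
j*(-1404) - 626 = (1101/4)*(-1404) - 626 = -386451 - 626 = -387077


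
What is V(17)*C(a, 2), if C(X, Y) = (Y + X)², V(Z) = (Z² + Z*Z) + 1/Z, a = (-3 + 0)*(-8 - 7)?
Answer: 21707843/17 ≈ 1.2769e+6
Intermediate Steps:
a = 45 (a = -3*(-15) = 45)
V(Z) = 1/Z + 2*Z² (V(Z) = (Z² + Z²) + 1/Z = 2*Z² + 1/Z = 1/Z + 2*Z²)
C(X, Y) = (X + Y)²
V(17)*C(a, 2) = ((1 + 2*17³)/17)*(45 + 2)² = ((1 + 2*4913)/17)*47² = ((1 + 9826)/17)*2209 = ((1/17)*9827)*2209 = (9827/17)*2209 = 21707843/17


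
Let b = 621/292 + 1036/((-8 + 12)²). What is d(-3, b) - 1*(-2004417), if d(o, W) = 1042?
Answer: 2005459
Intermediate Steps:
b = 4882/73 (b = 621*(1/292) + 1036/(4²) = 621/292 + 1036/16 = 621/292 + 1036*(1/16) = 621/292 + 259/4 = 4882/73 ≈ 66.877)
d(-3, b) - 1*(-2004417) = 1042 - 1*(-2004417) = 1042 + 2004417 = 2005459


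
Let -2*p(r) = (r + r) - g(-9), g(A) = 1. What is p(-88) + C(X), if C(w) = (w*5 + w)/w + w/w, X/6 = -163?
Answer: 191/2 ≈ 95.500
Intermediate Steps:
X = -978 (X = 6*(-163) = -978)
p(r) = ½ - r (p(r) = -((r + r) - 1*1)/2 = -(2*r - 1)/2 = -(-1 + 2*r)/2 = ½ - r)
C(w) = 7 (C(w) = (5*w + w)/w + 1 = (6*w)/w + 1 = 6 + 1 = 7)
p(-88) + C(X) = (½ - 1*(-88)) + 7 = (½ + 88) + 7 = 177/2 + 7 = 191/2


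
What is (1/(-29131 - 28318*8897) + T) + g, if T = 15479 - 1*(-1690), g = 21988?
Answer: 20014072796220/511123753 ≈ 39157.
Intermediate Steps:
T = 17169 (T = 15479 + 1690 = 17169)
(1/(-29131 - 28318*8897) + T) + g = (1/(-29131 - 28318*8897) + 17169) + 21988 = ((1/8897)/(-57449) + 17169) + 21988 = (-1/57449*1/8897 + 17169) + 21988 = (-1/511123753 + 17169) + 21988 = 8775483715256/511123753 + 21988 = 20014072796220/511123753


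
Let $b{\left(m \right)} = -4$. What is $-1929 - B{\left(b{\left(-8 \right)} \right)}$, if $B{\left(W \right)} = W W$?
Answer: $-1945$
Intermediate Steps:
$B{\left(W \right)} = W^{2}$
$-1929 - B{\left(b{\left(-8 \right)} \right)} = -1929 - \left(-4\right)^{2} = -1929 - 16 = -1945$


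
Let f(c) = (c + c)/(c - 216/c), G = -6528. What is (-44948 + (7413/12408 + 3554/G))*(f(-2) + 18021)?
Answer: -4261431174413195/5260992 ≈ -8.1001e+8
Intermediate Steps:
f(c) = 2*c/(c - 216/c) (f(c) = (2*c)/(c - 216/c) = 2*c/(c - 216/c))
(-44948 + (7413/12408 + 3554/G))*(f(-2) + 18021) = (-44948 + (7413/12408 + 3554/(-6528)))*(2*(-2)²/(-216 + (-2)²) + 18021) = (-44948 + (7413*(1/12408) + 3554*(-1/6528)))*(2*4/(-216 + 4) + 18021) = (-44948 + (2471/4136 - 1777/3264))*(2*4/(-212) + 18021) = (-44948 + 89459/1687488)*(2*4*(-1/212) + 18021) = -75849121165*(-2/53 + 18021)/1687488 = -75849121165/1687488*955111/53 = -4261431174413195/5260992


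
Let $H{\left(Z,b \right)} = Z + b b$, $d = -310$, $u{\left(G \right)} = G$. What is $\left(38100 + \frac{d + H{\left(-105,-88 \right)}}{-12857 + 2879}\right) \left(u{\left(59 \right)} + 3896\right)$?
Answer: $\frac{501170310935}{3326} \approx 1.5068 \cdot 10^{8}$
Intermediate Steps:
$H{\left(Z,b \right)} = Z + b^{2}$
$\left(38100 + \frac{d + H{\left(-105,-88 \right)}}{-12857 + 2879}\right) \left(u{\left(59 \right)} + 3896\right) = \left(38100 + \frac{-310 - \left(105 - \left(-88\right)^{2}\right)}{-12857 + 2879}\right) \left(59 + 3896\right) = \left(38100 + \frac{-310 + \left(-105 + 7744\right)}{-9978}\right) 3955 = \left(38100 + \left(-310 + 7639\right) \left(- \frac{1}{9978}\right)\right) 3955 = \left(38100 + 7329 \left(- \frac{1}{9978}\right)\right) 3955 = \left(38100 - \frac{2443}{3326}\right) 3955 = \frac{126718157}{3326} \cdot 3955 = \frac{501170310935}{3326}$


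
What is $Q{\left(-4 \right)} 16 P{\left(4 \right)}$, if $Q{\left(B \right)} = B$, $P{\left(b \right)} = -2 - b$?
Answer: $384$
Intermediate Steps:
$Q{\left(-4 \right)} 16 P{\left(4 \right)} = \left(-4\right) 16 \left(-2 - 4\right) = - 64 \left(-2 - 4\right) = \left(-64\right) \left(-6\right) = 384$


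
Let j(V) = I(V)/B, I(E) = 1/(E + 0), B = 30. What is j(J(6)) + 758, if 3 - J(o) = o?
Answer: 68219/90 ≈ 757.99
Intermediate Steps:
J(o) = 3 - o
I(E) = 1/E
j(V) = 1/(30*V) (j(V) = 1/(V*30) = (1/30)/V = 1/(30*V))
j(J(6)) + 758 = 1/(30*(3 - 1*6)) + 758 = 1/(30*(3 - 6)) + 758 = (1/30)/(-3) + 758 = (1/30)*(-⅓) + 758 = -1/90 + 758 = 68219/90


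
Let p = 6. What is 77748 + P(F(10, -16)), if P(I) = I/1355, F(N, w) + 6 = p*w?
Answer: 105348438/1355 ≈ 77748.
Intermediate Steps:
F(N, w) = -6 + 6*w
P(I) = I/1355 (P(I) = I*(1/1355) = I/1355)
77748 + P(F(10, -16)) = 77748 + (-6 + 6*(-16))/1355 = 77748 + (-6 - 96)/1355 = 77748 + (1/1355)*(-102) = 77748 - 102/1355 = 105348438/1355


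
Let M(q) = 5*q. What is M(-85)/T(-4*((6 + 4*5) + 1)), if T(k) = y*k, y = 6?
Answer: 425/648 ≈ 0.65586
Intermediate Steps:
T(k) = 6*k
M(-85)/T(-4*((6 + 4*5) + 1)) = (5*(-85))/((6*(-4*((6 + 4*5) + 1)))) = -425*(-1/(24*((6 + 20) + 1))) = -425*(-1/(24*(26 + 1))) = -425/(6*(-4*27)) = -425/(6*(-108)) = -425/(-648) = -425*(-1/648) = 425/648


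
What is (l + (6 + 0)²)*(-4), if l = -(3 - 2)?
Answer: -140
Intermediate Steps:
l = -1 (l = -1*1 = -1)
(l + (6 + 0)²)*(-4) = (-1 + (6 + 0)²)*(-4) = (-1 + 6²)*(-4) = (-1 + 36)*(-4) = 35*(-4) = -140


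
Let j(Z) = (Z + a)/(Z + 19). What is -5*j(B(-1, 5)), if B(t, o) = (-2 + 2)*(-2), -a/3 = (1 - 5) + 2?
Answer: -30/19 ≈ -1.5789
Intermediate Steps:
a = 6 (a = -3*((1 - 5) + 2) = -3*(-4 + 2) = -3*(-2) = 6)
B(t, o) = 0 (B(t, o) = 0*(-2) = 0)
j(Z) = (6 + Z)/(19 + Z) (j(Z) = (Z + 6)/(Z + 19) = (6 + Z)/(19 + Z))
-5*j(B(-1, 5)) = -5*(6 + 0)/(19 + 0) = -5*6/19 = -30/19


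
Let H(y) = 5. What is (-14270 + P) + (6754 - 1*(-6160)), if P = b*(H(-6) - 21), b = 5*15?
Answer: -2556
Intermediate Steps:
b = 75
P = -1200 (P = 75*(5 - 21) = 75*(-16) = -1200)
(-14270 + P) + (6754 - 1*(-6160)) = (-14270 - 1200) + (6754 - 1*(-6160)) = -15470 + (6754 + 6160) = -15470 + 12914 = -2556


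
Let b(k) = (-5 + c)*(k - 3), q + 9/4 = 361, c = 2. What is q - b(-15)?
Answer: 1219/4 ≈ 304.75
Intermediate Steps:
q = 1435/4 (q = -9/4 + 361 = 1435/4 ≈ 358.75)
b(k) = 9 - 3*k (b(k) = (-5 + 2)*(k - 3) = -3*(-3 + k) = 9 - 3*k)
q - b(-15) = 1435/4 - (9 - 3*(-15)) = 1435/4 - (9 + 45) = 1435/4 - 1*54 = 1435/4 - 54 = 1219/4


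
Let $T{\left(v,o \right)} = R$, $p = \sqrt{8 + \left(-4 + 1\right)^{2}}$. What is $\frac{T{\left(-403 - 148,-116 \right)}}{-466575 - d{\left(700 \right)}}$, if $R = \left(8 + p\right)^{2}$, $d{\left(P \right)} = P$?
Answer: $- \frac{\left(8 + \sqrt{17}\right)^{2}}{467275} \approx -0.00031452$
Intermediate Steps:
$p = \sqrt{17}$ ($p = \sqrt{8 + \left(-3\right)^{2}} = \sqrt{8 + 9} = \sqrt{17} \approx 4.1231$)
$R = \left(8 + \sqrt{17}\right)^{2} \approx 146.97$
$T{\left(v,o \right)} = \left(8 + \sqrt{17}\right)^{2}$
$\frac{T{\left(-403 - 148,-116 \right)}}{-466575 - d{\left(700 \right)}} = \frac{\left(8 + \sqrt{17}\right)^{2}}{-466575 - 700} = \frac{\left(8 + \sqrt{17}\right)^{2}}{-467275} = \left(8 + \sqrt{17}\right)^{2} \left(- \frac{1}{467275}\right) = - \frac{\left(8 + \sqrt{17}\right)^{2}}{467275}$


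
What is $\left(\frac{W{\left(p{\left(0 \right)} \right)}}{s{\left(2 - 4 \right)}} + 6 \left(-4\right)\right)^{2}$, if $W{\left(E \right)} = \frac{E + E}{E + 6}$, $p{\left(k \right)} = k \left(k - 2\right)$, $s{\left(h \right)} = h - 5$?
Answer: $576$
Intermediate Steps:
$s{\left(h \right)} = -5 + h$ ($s{\left(h \right)} = h - 5 = -5 + h$)
$p{\left(k \right)} = k \left(-2 + k\right)$
$W{\left(E \right)} = \frac{2 E}{6 + E}$
$\left(\frac{W{\left(p{\left(0 \right)} \right)}}{s{\left(2 - 4 \right)}} + 6 \left(-4\right)\right)^{2} = \left(\frac{2 \cdot 0 \left(-2 + 0\right) \frac{1}{6 + 0 \left(-2 + 0\right)}}{-5 + \left(2 - 4\right)} + 6 \left(-4\right)\right)^{2} = \left(\frac{2 \cdot 0 \left(-2\right) \frac{1}{6 + 0 \left(-2\right)}}{-5 + \left(2 - 4\right)} - 24\right)^{2} = \left(\frac{2 \cdot 0 \frac{1}{6 + 0}}{-5 - 2} - 24\right)^{2} = \left(\frac{2 \cdot 0 \cdot \frac{1}{6}}{-7} - 24\right)^{2} = \left(2 \cdot 0 \cdot \frac{1}{6} \left(- \frac{1}{7}\right) - 24\right)^{2} = \left(0 \left(- \frac{1}{7}\right) - 24\right)^{2} = \left(0 - 24\right)^{2} = \left(-24\right)^{2} = 576$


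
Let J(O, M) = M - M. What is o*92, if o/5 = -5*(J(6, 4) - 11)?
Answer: 25300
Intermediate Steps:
J(O, M) = 0
o = 275 (o = 5*(-5*(0 - 11)) = 5*(-5*(-11)) = 5*55 = 275)
o*92 = 275*92 = 25300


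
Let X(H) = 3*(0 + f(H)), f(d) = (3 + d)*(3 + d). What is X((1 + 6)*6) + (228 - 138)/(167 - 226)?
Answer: 358335/59 ≈ 6073.5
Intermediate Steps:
f(d) = (3 + d)²
X(H) = 3*(3 + H)² (X(H) = 3*(0 + (3 + H)²) = 3*(3 + H)²)
X((1 + 6)*6) + (228 - 138)/(167 - 226) = 3*(3 + (1 + 6)*6)² + (228 - 138)/(167 - 226) = 3*(3 + 7*6)² + 90/(-59) = 3*(3 + 42)² + 90*(-1/59) = 3*45² - 90/59 = 3*2025 - 90/59 = 6075 - 90/59 = 358335/59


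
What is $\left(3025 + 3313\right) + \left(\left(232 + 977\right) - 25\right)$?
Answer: $7522$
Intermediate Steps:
$\left(3025 + 3313\right) + \left(\left(232 + 977\right) - 25\right) = 6338 + \left(1209 - 25\right) = 6338 + 1184 = 7522$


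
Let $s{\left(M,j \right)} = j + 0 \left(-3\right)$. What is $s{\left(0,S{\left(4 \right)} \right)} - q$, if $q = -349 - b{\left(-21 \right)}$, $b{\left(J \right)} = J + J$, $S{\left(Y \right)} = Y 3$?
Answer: $319$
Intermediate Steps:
$S{\left(Y \right)} = 3 Y$
$b{\left(J \right)} = 2 J$
$s{\left(M,j \right)} = j$ ($s{\left(M,j \right)} = j + 0 = j$)
$q = -307$ ($q = -349 - 2 \left(-21\right) = -349 - -42 = -349 + 42 = -307$)
$s{\left(0,S{\left(4 \right)} \right)} - q = 3 \cdot 4 - -307 = 12 + 307 = 319$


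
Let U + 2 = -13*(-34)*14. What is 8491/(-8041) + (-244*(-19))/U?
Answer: -7623625/24870813 ≈ -0.30653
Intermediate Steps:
U = 6186 (U = -2 - 13*(-34)*14 = -2 + 442*14 = -2 + 6188 = 6186)
8491/(-8041) + (-244*(-19))/U = 8491/(-8041) - 244*(-19)/6186 = 8491*(-1/8041) + 4636*(1/6186) = -8491/8041 + 2318/3093 = -7623625/24870813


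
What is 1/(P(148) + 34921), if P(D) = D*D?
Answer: 1/56825 ≈ 1.7598e-5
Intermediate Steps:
P(D) = D**2
1/(P(148) + 34921) = 1/(148**2 + 34921) = 1/(21904 + 34921) = 1/56825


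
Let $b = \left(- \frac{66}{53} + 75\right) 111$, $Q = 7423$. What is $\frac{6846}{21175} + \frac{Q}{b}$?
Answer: $\frac{1614445697}{1312544475} \approx 1.23$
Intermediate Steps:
$b = \frac{433899}{53}$ ($b = \left(\left(-66\right) \frac{1}{53} + 75\right) 111 = \left(- \frac{66}{53} + 75\right) 111 = \frac{3909}{53} \cdot 111 = \frac{433899}{53} \approx 8186.8$)
$\frac{6846}{21175} + \frac{Q}{b} = \frac{6846}{21175} + \frac{7423}{\frac{433899}{53}} = 6846 \cdot \frac{1}{21175} + 7423 \cdot \frac{53}{433899} = \frac{978}{3025} + \frac{393419}{433899} = \frac{1614445697}{1312544475}$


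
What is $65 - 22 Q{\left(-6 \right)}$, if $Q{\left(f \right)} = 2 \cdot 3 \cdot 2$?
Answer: $-199$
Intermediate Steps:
$Q{\left(f \right)} = 12$ ($Q{\left(f \right)} = 6 \cdot 2 = 12$)
$65 - 22 Q{\left(-6 \right)} = 65 - 264 = -199$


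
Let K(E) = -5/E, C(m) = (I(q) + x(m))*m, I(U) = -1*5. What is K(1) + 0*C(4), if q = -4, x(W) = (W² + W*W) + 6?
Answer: -5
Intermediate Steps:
x(W) = 6 + 2*W² (x(W) = (W² + W²) + 6 = 2*W² + 6 = 6 + 2*W²)
I(U) = -5
C(m) = m*(1 + 2*m²) (C(m) = (-5 + (6 + 2*m²))*m = (1 + 2*m²)*m = m*(1 + 2*m²))
K(1) + 0*C(4) = -5/1 + 0*(4 + 2*4³) = -5*1 + 0*(4 + 2*64) = -5 + 0*(4 + 128) = -5 + 0*132 = -5 + 0 = -5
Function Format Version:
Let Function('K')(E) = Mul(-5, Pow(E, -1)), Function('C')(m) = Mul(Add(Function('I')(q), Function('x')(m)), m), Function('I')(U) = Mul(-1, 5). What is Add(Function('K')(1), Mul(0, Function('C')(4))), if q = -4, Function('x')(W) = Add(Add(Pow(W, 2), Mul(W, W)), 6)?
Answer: -5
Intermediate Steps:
Function('x')(W) = Add(6, Mul(2, Pow(W, 2))) (Function('x')(W) = Add(Add(Pow(W, 2), Pow(W, 2)), 6) = Add(Mul(2, Pow(W, 2)), 6) = Add(6, Mul(2, Pow(W, 2))))
Function('I')(U) = -5
Function('C')(m) = Mul(m, Add(1, Mul(2, Pow(m, 2)))) (Function('C')(m) = Mul(Add(-5, Add(6, Mul(2, Pow(m, 2)))), m) = Mul(Add(1, Mul(2, Pow(m, 2))), m) = Mul(m, Add(1, Mul(2, Pow(m, 2)))))
Add(Function('K')(1), Mul(0, Function('C')(4))) = Add(Mul(-5, Pow(1, -1)), Mul(0, Add(4, Mul(2, Pow(4, 3))))) = Add(Mul(-5, 1), Mul(0, Add(4, Mul(2, 64)))) = Add(-5, Mul(0, Add(4, 128))) = Add(-5, Mul(0, 132)) = Add(-5, 0) = -5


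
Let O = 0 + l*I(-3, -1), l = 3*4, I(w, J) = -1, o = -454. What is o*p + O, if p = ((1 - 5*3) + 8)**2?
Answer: -16356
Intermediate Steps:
l = 12
O = -12 (O = 0 + 12*(-1) = 0 - 12 = -12)
p = 36 (p = ((1 - 15) + 8)**2 = (-14 + 8)**2 = (-6)**2 = 36)
o*p + O = -454*36 - 12 = -16344 - 12 = -16356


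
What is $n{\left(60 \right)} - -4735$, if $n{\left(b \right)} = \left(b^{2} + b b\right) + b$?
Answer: $11995$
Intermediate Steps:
$n{\left(b \right)} = b + 2 b^{2}$ ($n{\left(b \right)} = \left(b^{2} + b^{2}\right) + b = 2 b^{2} + b = b + 2 b^{2}$)
$n{\left(60 \right)} - -4735 = 60 \left(1 + 2 \cdot 60\right) - -4735 = 60 \left(1 + 120\right) + 4735 = 60 \cdot 121 + 4735 = 7260 + 4735 = 11995$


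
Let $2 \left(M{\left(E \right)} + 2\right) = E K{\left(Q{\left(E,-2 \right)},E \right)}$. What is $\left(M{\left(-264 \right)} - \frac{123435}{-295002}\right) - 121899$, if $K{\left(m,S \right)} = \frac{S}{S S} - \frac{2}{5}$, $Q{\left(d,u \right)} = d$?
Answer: $- \frac{9984775489}{81945} \approx -1.2185 \cdot 10^{5}$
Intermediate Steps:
$K{\left(m,S \right)} = - \frac{2}{5} + \frac{1}{S}$ ($K{\left(m,S \right)} = \frac{S}{S^{2}} - \frac{2}{5} = \frac{1}{S} - \frac{2}{5} = - \frac{2}{5} + \frac{1}{S}$)
$M{\left(E \right)} = -2 + \frac{E \left(- \frac{2}{5} + \frac{1}{E}\right)}{2}$
$\left(M{\left(-264 \right)} - \frac{123435}{-295002}\right) - 121899 = \left(\left(- \frac{3}{2} - - \frac{264}{5}\right) - \frac{123435}{-295002}\right) - 121899 = \left(\left(- \frac{3}{2} + \frac{264}{5}\right) - - \frac{13715}{32778}\right) - 121899 = \left(\frac{513}{10} + \frac{13715}{32778}\right) - 121899 = \frac{4238066}{81945} - 121899 = - \frac{9984775489}{81945}$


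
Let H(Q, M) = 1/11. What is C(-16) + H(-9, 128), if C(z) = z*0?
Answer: 1/11 ≈ 0.090909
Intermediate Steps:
C(z) = 0
H(Q, M) = 1/11
C(-16) + H(-9, 128) = 0 + 1/11 = 1/11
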